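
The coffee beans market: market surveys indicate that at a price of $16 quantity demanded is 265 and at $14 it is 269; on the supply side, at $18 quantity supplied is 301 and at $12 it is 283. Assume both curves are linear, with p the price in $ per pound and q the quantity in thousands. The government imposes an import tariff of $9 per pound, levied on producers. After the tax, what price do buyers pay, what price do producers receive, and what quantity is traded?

Demand slope: (269 − 265)/(14 − 16) = -2, so qd = 297 − 2p.
Supply slope: (283 − 301)/(12 − 18) = 3, so qs = 3p + 247.
Before the tax: set 297 − 2p = 3p + 247 → p* = $10, q* = 277.
With the tax collected from producers, supply shifts: qs = 3(p − 9) + 247.
New equilibrium: buyers pay $15.4, producers receive $6.4, q = 266.2. (Wedge: pb − ps = 9.)

Buyers pay $15.4; producers receive $6.4; quantity = 266.2.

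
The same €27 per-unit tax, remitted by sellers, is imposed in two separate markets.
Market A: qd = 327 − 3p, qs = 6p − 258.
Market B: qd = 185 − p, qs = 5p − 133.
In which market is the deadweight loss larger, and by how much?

Market A: pre-tax p* = €65, q* = 132; post-tax q = 78; deadweight loss = €729.
Market B: pre-tax p* = €53, q* = 132; post-tax q = 109.5; deadweight loss = €303.75.
Difference: €729 vs €303.75 → market A is larger by €425.25.

Market A, by €425.25.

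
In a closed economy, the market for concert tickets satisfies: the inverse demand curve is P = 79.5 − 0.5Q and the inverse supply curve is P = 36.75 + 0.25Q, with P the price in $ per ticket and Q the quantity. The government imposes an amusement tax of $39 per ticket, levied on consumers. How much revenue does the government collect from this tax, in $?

Tax revenue = $195.

Inverting to Q(P) form: Qd = 159 − 2P; Qs = 4P − 147.
Before the tax: set 159 − 2P = 4P − 147 → P* = $51, Q* = 57.
With the tax collected from consumers, demand (in seller-price terms) shifts: Qd = 159 − 2(P + 39).
Solving gives Q = 5 with consumers paying $77 and suppliers receiving $38 (the $39 wedge).
Revenue = t · Q = 39 · 5 = $195.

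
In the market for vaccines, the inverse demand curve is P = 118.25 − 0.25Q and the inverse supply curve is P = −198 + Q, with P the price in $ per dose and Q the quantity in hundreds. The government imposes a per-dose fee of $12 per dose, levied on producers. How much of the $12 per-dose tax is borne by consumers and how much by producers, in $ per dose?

Consumers bear $2.4 per dose; producers bear $9.6 per dose.

Rewrite in direct form: Qd = 473 − 4P and Qs = P + 198.
Without the tax, 473 − 4P = P + 198 gives 5P = 275, so P* = $55 and Q* = 253.
With the tax collected from producers, supply shifts: Qs = (P − 12) + 198.
New equilibrium: consumers pay $57.4, producers receive $45.4, Q = 243.4. (Wedge: Pb − Ps = 12.)
Burden on consumers: $2.4; on producers: $9.6. (They sum to $12.)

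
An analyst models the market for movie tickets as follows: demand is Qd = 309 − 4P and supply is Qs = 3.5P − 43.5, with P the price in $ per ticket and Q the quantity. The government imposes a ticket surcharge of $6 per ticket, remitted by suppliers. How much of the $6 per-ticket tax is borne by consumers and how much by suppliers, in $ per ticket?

Consumers bear $2.8 per ticket; suppliers bear $3.2 per ticket.

Without the tax, 309 − 4P = 3.5P − 43.5 gives 7.5P = 352.5, so P* = $47 and Q* = 121.
With the tax collected from suppliers, supply shifts: Qs = 3.5(P − 6) − 43.5.
New equilibrium: consumers pay $49.8, suppliers receive $43.8, Q = 109.8. (Wedge: Pb − Ps = 6.)
Burden on consumers: $2.8; on suppliers: $3.2. (They sum to $6.)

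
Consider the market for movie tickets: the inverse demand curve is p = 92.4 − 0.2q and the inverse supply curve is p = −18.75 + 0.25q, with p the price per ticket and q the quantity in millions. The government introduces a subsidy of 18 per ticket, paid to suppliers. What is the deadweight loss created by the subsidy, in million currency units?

Deadweight loss = 360 million.

Inverting to q(p) form: qd = 462 − 5p; qs = 4p + 75.
Before the subsidy: set 462 − 5p = 4p + 75 → p* = 43, q* = 247.
With a per-unit subsidy paid to suppliers, each receives p + 18 per unit sold, so supply becomes qs = 4(p + 18) + 75.
New equilibrium: consumers pay 35, suppliers receive 53, q = 287. (Wedge: pb − ps = −18.)
Quantity rises by |ΔQ| = |247 − 287| = 40.
DWL = ½ · t · |ΔQ| = ½ · 18 · 40 = 360.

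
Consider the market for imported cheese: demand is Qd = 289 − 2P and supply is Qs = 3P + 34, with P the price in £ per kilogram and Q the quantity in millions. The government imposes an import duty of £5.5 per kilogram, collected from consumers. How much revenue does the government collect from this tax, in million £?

Without the tax, 289 − 2P = 3P + 34 gives 5P = 255, so P* = £51 and Q* = 187.
With the tax collected from consumers, demand (in seller-price terms) shifts: Qd = 289 − 2(P + 5.5).
Solving gives Q = 180.4 with consumers paying £54.3 and sellers receiving £48.8 (the £5.5 wedge).
Revenue = t · Q = 5.5 · 180.4 = £992.2.

Tax revenue = £992.2 million.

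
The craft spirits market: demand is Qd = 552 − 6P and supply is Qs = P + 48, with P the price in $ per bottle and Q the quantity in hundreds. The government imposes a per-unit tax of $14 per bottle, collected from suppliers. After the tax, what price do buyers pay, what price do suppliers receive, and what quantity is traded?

Buyers pay $74; suppliers receive $60; quantity = 108.

Before the tax: set 552 − 6P = P + 48 → P* = $72, Q* = 120.
With the tax collected from suppliers, supply shifts: Qs = (P − 14) + 48.
New equilibrium: buyers pay $74, suppliers receive $60, Q = 108. (Wedge: Pb − Ps = 14.)
The less price-elastic side of the market bears the larger share of a per-unit tax.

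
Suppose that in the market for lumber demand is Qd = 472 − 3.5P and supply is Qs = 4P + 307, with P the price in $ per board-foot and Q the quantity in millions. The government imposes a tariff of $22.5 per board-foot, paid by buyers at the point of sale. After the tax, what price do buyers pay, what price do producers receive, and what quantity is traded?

Without the tax, 472 − 3.5P = 4P + 307 gives 7.5P = 165, so P* = $22 and Q* = 395.
With the tax collected from buyers, demand (in seller-price terms) shifts: Qd = 472 − 3.5(P + 22.5).
New equilibrium: buyers pay $34, producers receive $11.5, Q = 353. (Wedge: Pb − Ps = 22.5.)

Buyers pay $34; producers receive $11.5; quantity = 353.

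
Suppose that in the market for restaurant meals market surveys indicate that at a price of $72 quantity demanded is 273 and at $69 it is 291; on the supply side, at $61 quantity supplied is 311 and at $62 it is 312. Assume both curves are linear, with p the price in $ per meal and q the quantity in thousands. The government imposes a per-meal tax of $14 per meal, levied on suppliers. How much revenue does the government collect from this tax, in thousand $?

Tax revenue = $4242 thousand.

Demand slope: (291 − 273)/(69 − 72) = -6, so qd = 705 − 6p.
Supply slope: (312 − 311)/(62 − 61) = 1, so qs = p + 250.
Before the tax: set 705 − 6p = p + 250 → p* = $65, q* = 315.
With the tax collected from suppliers, supply shifts: qs = (p − 14) + 250.
Solving gives q = 303 with buyers paying $67 and suppliers receiving $53 (the $14 wedge).
Revenue = t · Q = 14 · 303 = $4242.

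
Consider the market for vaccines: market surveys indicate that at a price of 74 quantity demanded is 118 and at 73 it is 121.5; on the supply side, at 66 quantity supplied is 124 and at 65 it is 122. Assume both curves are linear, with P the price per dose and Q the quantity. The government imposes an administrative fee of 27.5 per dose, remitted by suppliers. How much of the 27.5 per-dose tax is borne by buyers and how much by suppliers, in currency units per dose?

Buyers bear 10 per dose; suppliers bear 17.5 per dose.

Demand slope: (121.5 − 118)/(73 − 74) = -3.5, so Qd = 377 − 3.5P.
Supply slope: (122 − 124)/(65 − 66) = 2, so Qs = 2P − 8.
Before the tax: set 377 − 3.5P = 2P − 8 → P* = 70, Q* = 132.
With the tax collected from suppliers, supply shifts: Qs = 2(P − 27.5) − 8.
Solving gives Q = 97 with buyers paying 80 and suppliers receiving 52.5 (the 27.5 wedge).
Burden on buyers: 10; on suppliers: 17.5. (They sum to 27.5.)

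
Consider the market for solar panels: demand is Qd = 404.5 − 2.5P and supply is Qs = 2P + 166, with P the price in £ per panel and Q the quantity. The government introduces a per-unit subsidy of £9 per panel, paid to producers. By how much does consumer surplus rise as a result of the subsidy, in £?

Without the subsidy, 404.5 − 2.5P = 2P + 166 gives 4.5P = 238.5, so P* = £53 and Q* = 272.
With a per-unit subsidy paid to producers, each receives P + 9 per unit sold, so supply becomes Qs = 2(P + 9) + 166.
New equilibrium: consumers pay £49, producers receive £58, Q = 282. (Wedge: Pb − Ps = −9.)
ΔCS is the trapezoid between Q = 282 and Q = 272 of height £4: ½ · (272 + 282) · 4 = £1108.

Consumer surplus rises by £1108.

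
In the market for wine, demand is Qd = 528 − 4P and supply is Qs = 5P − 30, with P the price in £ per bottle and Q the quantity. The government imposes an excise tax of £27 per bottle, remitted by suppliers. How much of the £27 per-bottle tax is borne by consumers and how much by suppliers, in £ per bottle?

Consumers bear £15 per bottle; suppliers bear £12 per bottle.

Without the tax, 528 − 4P = 5P − 30 gives 9P = 558, so P* = £62 and Q* = 280.
With the tax collected from suppliers, supply shifts: Qs = 5(P − 27) − 30.
Solving gives Q = 220 with consumers paying £77 and suppliers receiving £50 (the £27 wedge).
Burden on consumers: £15; on suppliers: £12. (They sum to £27.)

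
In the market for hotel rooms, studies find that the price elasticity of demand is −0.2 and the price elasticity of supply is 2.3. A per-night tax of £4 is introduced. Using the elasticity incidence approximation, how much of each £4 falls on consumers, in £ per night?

Incidence ratio: consumers' share ≈ εs / (εs + |εd|) = 2.3 / (2.3 + 0.2) = 0.92.
So consumers bear ≈ 0.92 × £4 = £3.68; producers bear £0.32.

Consumers bear ≈ £3.68 per night.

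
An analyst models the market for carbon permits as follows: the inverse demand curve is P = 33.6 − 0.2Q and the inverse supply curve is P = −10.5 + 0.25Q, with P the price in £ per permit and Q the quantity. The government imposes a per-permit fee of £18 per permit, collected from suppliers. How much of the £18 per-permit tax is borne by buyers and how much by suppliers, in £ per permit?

Rewrite in direct form: Qd = 168 − 5P and Qs = 4P + 42.
Without the tax, 168 − 5P = 4P + 42 gives 9P = 126, so P* = £14 and Q* = 98.
With the tax collected from suppliers, supply shifts: Qs = 4(P − 18) + 42.
Solving gives Q = 58 with buyers paying £22 and suppliers receiving £4 (the £18 wedge).
Burden on buyers: £8; on suppliers: £10. (They sum to £18.)
The less price-elastic side of the market bears the larger share of a per-unit tax.

Buyers bear £8 per permit; suppliers bear £10 per permit.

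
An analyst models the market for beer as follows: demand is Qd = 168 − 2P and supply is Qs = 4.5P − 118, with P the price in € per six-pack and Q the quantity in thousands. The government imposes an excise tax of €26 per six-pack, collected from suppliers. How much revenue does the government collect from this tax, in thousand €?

Before the tax: set 168 − 2P = 4.5P − 118 → P* = €44, Q* = 80.
With the tax collected from suppliers, supply shifts: Qs = 4.5(P − 26) − 118.
Solving gives Q = 44 with consumers paying €62 and suppliers receiving €36 (the €26 wedge).
Revenue = t · Q = 26 · 44 = €1144.

Tax revenue = €1144 thousand.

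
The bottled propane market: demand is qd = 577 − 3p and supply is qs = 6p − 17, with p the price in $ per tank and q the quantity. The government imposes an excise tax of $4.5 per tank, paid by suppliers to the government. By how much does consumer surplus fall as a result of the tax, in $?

Without the tax, 577 − 3p = 6p − 17 gives 9p = 594, so p* = $66 and q* = 379.
With the tax collected from suppliers, supply shifts: qs = 6(p − 4.5) − 17.
New equilibrium: consumers pay $69, suppliers receive $64.5, q = 370. (Wedge: pb − ps = 4.5.)
ΔCS is the trapezoid between Q = 370 and Q = 379 of height $3: ½ · (379 + 370) · 3 = $1123.5.

Consumer surplus falls by $1123.5.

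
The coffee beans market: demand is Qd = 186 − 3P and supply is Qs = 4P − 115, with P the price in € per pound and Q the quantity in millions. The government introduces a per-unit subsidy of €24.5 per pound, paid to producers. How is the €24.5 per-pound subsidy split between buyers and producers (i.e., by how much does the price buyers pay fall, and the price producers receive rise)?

Without the subsidy, 186 − 3P = 4P − 115 gives 7P = 301, so P* = €43 and Q* = 57.
With a per-unit subsidy paid to producers, each receives P + 24.5 per unit sold, so supply becomes Qs = 4(P + 24.5) − 115.
Solving gives Q = 99 with buyers paying €29 and producers receiving €53.5 (the €24.5 wedge).
Gain to buyers: €14; to producers: €10.5. (They sum to €24.5.)

Buyers gain €14 per pound; producers gain €10.5 per pound.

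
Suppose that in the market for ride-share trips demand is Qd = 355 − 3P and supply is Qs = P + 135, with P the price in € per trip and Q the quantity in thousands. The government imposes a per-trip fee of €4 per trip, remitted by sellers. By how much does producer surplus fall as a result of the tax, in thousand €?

Before the tax: set 355 − 3P = P + 135 → P* = €55, Q* = 190.
With the tax collected from sellers, supply shifts: Qs = (P − 4) + 135.
Solving gives Q = 187 with buyers paying €56 and sellers receiving €52 (the €4 wedge).
ΔPS is the trapezoid between Q = 187 and Q = 190 of height €3: ½ · (190 + 187) · 3 = €565.5.

Producer surplus falls by €565.5 thousand.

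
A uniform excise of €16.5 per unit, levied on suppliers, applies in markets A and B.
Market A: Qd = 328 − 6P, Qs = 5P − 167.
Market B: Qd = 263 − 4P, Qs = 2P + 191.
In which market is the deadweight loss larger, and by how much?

Market A: pre-tax P* = €45, Q* = 58; post-tax Q = 13; deadweight loss = €371.25.
Market B: pre-tax P* = €12, Q* = 215; post-tax Q = 193; deadweight loss = €181.5.
Difference: €371.25 vs €181.5 → market A is larger by €189.75.

Market A, by €189.75.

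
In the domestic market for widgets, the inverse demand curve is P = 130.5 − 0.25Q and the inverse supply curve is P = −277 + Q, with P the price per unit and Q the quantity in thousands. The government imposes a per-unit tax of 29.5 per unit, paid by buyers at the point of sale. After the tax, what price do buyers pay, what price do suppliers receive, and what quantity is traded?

Rewrite in direct form: Qd = 522 − 4P and Qs = P + 277.
Before the tax: set 522 − 4P = P + 277 → P* = 49, Q* = 326.
With the tax collected from buyers, demand (in seller-price terms) shifts: Qd = 522 − 4(P + 29.5).
New equilibrium: buyers pay 54.9, suppliers receive 25.4, Q = 302.4. (Wedge: Pb − Ps = 29.5.)

Buyers pay 54.9; suppliers receive 25.4; quantity = 302.4.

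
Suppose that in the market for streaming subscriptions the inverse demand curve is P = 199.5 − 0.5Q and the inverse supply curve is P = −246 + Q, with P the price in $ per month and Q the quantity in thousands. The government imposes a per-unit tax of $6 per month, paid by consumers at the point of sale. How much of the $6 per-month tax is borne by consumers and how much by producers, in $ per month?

Consumers bear $2 per month; producers bear $4 per month.

Rewrite in direct form: Qd = 399 − 2P and Qs = P + 246.
Without the tax, 399 − 2P = P + 246 gives 3P = 153, so P* = $51 and Q* = 297.
With the tax collected from consumers, demand (in seller-price terms) shifts: Qd = 399 − 2(P + 6).
Solving gives Q = 293 with consumers paying $53 and producers receiving $47 (the $6 wedge).
Burden on consumers: $2; on producers: $4. (They sum to $6.)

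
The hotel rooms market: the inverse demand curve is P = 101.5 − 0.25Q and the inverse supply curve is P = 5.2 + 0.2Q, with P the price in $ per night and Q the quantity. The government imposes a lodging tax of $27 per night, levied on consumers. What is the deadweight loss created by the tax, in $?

Inverting to Q(P) form: Qd = 406 − 4P; Qs = 5P − 26.
Without the tax, 406 − 4P = 5P − 26 gives 9P = 432, so P* = $48 and Q* = 214.
With the tax collected from consumers, demand (in seller-price terms) shifts: Qd = 406 − 4(P + 27).
Solving gives Q = 154 with consumers paying $63 and suppliers receiving $36 (the $27 wedge).
Quantity falls by |ΔQ| = |214 − 154| = 60.
DWL = ½ · t · |ΔQ| = ½ · 27 · 60 = $810.

Deadweight loss = $810.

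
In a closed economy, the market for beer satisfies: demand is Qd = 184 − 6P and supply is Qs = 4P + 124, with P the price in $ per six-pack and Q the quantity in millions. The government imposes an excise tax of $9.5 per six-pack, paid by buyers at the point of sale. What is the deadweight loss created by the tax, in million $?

Without the tax, 184 − 6P = 4P + 124 gives 10P = 60, so P* = $6 and Q* = 148.
With the tax collected from buyers, demand (in seller-price terms) shifts: Qd = 184 − 6(P + 9.5).
Solving gives Q = 125.2 with buyers paying $9.8 and sellers receiving $0.3 (the $9.5 wedge).
Quantity falls by |ΔQ| = |148 − 125.2| = 22.8.
DWL = ½ · t · |ΔQ| = ½ · 9.5 · 22.8 = $108.3.

Deadweight loss = $108.3 million.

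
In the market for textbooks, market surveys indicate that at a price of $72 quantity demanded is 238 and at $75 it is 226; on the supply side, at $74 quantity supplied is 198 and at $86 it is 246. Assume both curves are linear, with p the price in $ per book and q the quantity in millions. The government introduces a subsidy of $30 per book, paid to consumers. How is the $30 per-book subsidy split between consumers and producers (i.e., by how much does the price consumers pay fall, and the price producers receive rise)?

Demand slope: (226 − 238)/(75 − 72) = -4, so qd = 526 − 4p.
Supply slope: (246 − 198)/(86 − 74) = 4, so qs = 4p − 98.
Before the subsidy: set 526 − 4p = 4p − 98 → p* = $78, q* = 214.
With a per-unit subsidy paid to consumers, each effectively pays p − 30, so demand becomes qd = 526 − 4(p − 30).
New equilibrium: consumers pay $63, producers receive $93, q = 274. (Wedge: pb − ps = −30.)
Gain to consumers: $15; to producers: $15. (They sum to $30.)

Consumers gain $15 per book; producers gain $15 per book.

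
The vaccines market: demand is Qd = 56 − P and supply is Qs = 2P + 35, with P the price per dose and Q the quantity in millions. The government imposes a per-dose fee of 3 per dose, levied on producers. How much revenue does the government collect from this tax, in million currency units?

Before the tax: set 56 − P = 2P + 35 → P* = 7, Q* = 49.
With the tax collected from producers, supply shifts: Qs = 2(P − 3) + 35.
Solving gives Q = 47 with consumers paying 9 and producers receiving 6 (the 3 wedge).
Revenue = t · Q = 3 · 47 = 141.

Tax revenue = 141 million.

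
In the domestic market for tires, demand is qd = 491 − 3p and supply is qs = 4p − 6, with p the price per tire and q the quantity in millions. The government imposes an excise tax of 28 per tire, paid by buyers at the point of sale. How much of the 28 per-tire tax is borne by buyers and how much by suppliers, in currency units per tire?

Without the tax, 491 − 3p = 4p − 6 gives 7p = 497, so p* = 71 and q* = 278.
With the tax collected from buyers, demand (in seller-price terms) shifts: qd = 491 − 3(p + 28).
Solving gives q = 230 with buyers paying 87 and suppliers receiving 59 (the 28 wedge).
Burden on buyers: 16; on suppliers: 12. (They sum to 28.)
The less price-elastic side of the market bears the larger share of a per-unit tax.

Buyers bear 16 per tire; suppliers bear 12 per tire.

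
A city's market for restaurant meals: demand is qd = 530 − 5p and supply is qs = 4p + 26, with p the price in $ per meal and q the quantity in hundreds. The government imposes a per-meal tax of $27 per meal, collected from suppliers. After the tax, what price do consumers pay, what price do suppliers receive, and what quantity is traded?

Without the tax, 530 − 5p = 4p + 26 gives 9p = 504, so p* = $56 and q* = 250.
With the tax collected from suppliers, supply shifts: qs = 4(p − 27) + 26.
New equilibrium: consumers pay $68, suppliers receive $41, q = 190. (Wedge: pb − ps = 27.)

Consumers pay $68; suppliers receive $41; quantity = 190.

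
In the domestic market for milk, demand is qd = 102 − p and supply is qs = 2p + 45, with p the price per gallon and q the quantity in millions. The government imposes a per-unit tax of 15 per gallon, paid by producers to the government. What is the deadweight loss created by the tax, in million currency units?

Deadweight loss = 75 million.

Before the tax: set 102 − p = 2p + 45 → p* = 19, q* = 83.
With the tax collected from producers, supply shifts: qs = 2(p − 15) + 45.
Solving gives q = 73 with buyers paying 29 and producers receiving 14 (the 15 wedge).
Quantity falls by |ΔQ| = |83 − 73| = 10.
DWL = ½ · t · |ΔQ| = ½ · 15 · 10 = 75.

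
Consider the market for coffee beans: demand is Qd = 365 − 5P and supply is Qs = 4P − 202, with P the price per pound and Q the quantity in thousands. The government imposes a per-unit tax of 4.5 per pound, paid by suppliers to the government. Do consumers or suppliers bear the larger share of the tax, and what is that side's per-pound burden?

Suppliers bear the larger share: 2.5 per pound.

Before the tax: set 365 − 5P = 4P − 202 → P* = 63, Q* = 50.
With the tax collected from suppliers, supply shifts: Qs = 4(P − 4.5) − 202.
New equilibrium: consumers pay 65, suppliers receive 60.5, Q = 40. (Wedge: Pb − Ps = 4.5.)
Per-pound burden: consumers 2, suppliers 2.5.
Suppliers take the larger share because supply is less price-elastic here (demand slope 5 vs supply slope 4).
The less price-elastic side of the market bears the larger share of a per-unit tax.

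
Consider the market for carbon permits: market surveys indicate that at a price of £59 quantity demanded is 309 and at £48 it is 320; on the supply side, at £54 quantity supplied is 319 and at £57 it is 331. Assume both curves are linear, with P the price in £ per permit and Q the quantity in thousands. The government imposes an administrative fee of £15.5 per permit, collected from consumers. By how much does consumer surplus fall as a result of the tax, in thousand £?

Demand slope: (320 − 309)/(48 − 59) = -1, so Qd = 368 − P.
Supply slope: (331 − 319)/(57 − 54) = 4, so Qs = 4P + 103.
Without the tax, 368 − P = 4P + 103 gives 5P = 265, so P* = £53 and Q* = 315.
With the tax collected from consumers, demand (in seller-price terms) shifts: Qd = 368 − (P + 15.5).
New equilibrium: consumers pay £65.4, suppliers receive £49.9, Q = 302.6. (Wedge: Pb − Ps = 15.5.)
ΔCS is the trapezoid between Q = 302.6 and Q = 315 of height £12.4: ½ · (315 + 302.6) · 12.4 = £3829.12.

Consumer surplus falls by £3829.12 thousand.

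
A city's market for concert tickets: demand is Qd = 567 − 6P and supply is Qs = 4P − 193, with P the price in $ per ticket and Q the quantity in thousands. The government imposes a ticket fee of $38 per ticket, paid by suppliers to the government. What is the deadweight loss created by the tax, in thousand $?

Deadweight loss = $1732.8 thousand.

Without the tax, 567 − 6P = 4P − 193 gives 10P = 760, so P* = $76 and Q* = 111.
With the tax collected from suppliers, supply shifts: Qs = 4(P − 38) − 193.
New equilibrium: consumers pay $91.2, suppliers receive $53.2, Q = 19.8. (Wedge: Pb − Ps = 38.)
Quantity falls by |ΔQ| = |111 − 19.8| = 91.2.
DWL = ½ · t · |ΔQ| = ½ · 38 · 91.2 = $1732.8.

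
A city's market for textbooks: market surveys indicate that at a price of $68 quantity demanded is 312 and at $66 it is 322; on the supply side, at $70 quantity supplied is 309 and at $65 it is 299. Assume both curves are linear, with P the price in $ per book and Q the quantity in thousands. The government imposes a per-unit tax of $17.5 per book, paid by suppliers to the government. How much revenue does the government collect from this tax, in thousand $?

Demand slope: (322 − 312)/(66 − 68) = -5, so Qd = 652 − 5P.
Supply slope: (299 − 309)/(65 − 70) = 2, so Qs = 2P + 169.
Before the tax: set 652 − 5P = 2P + 169 → P* = $69, Q* = 307.
With the tax collected from suppliers, supply shifts: Qs = 2(P − 17.5) + 169.
Solving gives Q = 282 with buyers paying $74 and suppliers receiving $56.5 (the $17.5 wedge).
Revenue = t · Q = 17.5 · 282 = $4935.

Tax revenue = $4935 thousand.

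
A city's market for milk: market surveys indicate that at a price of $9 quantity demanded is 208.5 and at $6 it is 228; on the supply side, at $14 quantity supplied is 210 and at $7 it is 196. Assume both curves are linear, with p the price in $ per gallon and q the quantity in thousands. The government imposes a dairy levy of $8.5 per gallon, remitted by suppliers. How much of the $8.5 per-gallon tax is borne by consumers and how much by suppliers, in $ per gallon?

Demand slope: (228 − 208.5)/(6 − 9) = -6.5, so qd = 267 − 6.5p.
Supply slope: (196 − 210)/(7 − 14) = 2, so qs = 2p + 182.
Without the tax, 267 − 6.5p = 2p + 182 gives 8.5p = 85, so p* = $10 and q* = 202.
With the tax collected from suppliers, supply shifts: qs = 2(p − 8.5) + 182.
Solving gives q = 189 with consumers paying $12 and suppliers receiving $3.5 (the $8.5 wedge).
Burden on consumers: $2; on suppliers: $6.5. (They sum to $8.5.)

Consumers bear $2 per gallon; suppliers bear $6.5 per gallon.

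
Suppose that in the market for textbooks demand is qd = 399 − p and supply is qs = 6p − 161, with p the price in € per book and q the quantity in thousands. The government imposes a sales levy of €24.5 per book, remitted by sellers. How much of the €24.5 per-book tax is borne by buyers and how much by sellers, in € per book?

Without the tax, 399 − p = 6p − 161 gives 7p = 560, so p* = €80 and q* = 319.
With the tax collected from sellers, supply shifts: qs = 6(p − 24.5) − 161.
New equilibrium: buyers pay €101, sellers receive €76.5, q = 298. (Wedge: pb − ps = 24.5.)
Burden on buyers: €21; on sellers: €3.5. (They sum to €24.5.)
The less price-elastic side of the market bears the larger share of a per-unit tax.

Buyers bear €21 per book; sellers bear €3.5 per book.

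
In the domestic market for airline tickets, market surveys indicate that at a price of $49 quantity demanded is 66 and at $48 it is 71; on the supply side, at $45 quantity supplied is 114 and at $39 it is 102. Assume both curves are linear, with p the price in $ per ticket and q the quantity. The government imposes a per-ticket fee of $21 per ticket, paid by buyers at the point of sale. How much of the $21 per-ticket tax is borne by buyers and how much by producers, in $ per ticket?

Demand slope: (71 − 66)/(48 − 49) = -5, so qd = 311 − 5p.
Supply slope: (102 − 114)/(39 − 45) = 2, so qs = 2p + 24.
Without the tax, 311 − 5p = 2p + 24 gives 7p = 287, so p* = $41 and q* = 106.
With the tax collected from buyers, demand (in seller-price terms) shifts: qd = 311 − 5(p + 21).
Solving gives q = 76 with buyers paying $47 and producers receiving $26 (the $21 wedge).
Burden on buyers: $6; on producers: $15. (They sum to $21.)
The less price-elastic side of the market bears the larger share of a per-unit tax.

Buyers bear $6 per ticket; producers bear $15 per ticket.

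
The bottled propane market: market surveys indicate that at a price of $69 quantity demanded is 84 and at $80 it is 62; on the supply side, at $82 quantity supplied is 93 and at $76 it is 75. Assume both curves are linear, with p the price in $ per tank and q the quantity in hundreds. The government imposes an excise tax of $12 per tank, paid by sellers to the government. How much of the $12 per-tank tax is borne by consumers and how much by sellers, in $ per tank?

Consumers bear $7.2 per tank; sellers bear $4.8 per tank.

Demand slope: (62 − 84)/(80 − 69) = -2, so qd = 222 − 2p.
Supply slope: (75 − 93)/(76 − 82) = 3, so qs = 3p − 153.
Before the tax: set 222 − 2p = 3p − 153 → p* = $75, q* = 72.
With the tax collected from sellers, supply shifts: qs = 3(p − 12) − 153.
Solving gives q = 57.6 with consumers paying $82.2 and sellers receiving $70.2 (the $12 wedge).
Burden on consumers: $7.2; on sellers: $4.8. (They sum to $12.)
The less price-elastic side of the market bears the larger share of a per-unit tax.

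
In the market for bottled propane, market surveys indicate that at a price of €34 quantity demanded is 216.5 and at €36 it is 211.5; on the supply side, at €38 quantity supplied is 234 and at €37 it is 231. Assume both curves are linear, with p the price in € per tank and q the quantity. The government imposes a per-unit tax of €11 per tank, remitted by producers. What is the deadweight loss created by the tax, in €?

Deadweight loss = €82.5.

Demand slope: (211.5 − 216.5)/(36 − 34) = -2.5, so qd = 301.5 − 2.5p.
Supply slope: (231 − 234)/(37 − 38) = 3, so qs = 3p + 120.
Before the tax: set 301.5 − 2.5p = 3p + 120 → p* = €33, q* = 219.
With the tax collected from producers, supply shifts: qs = 3(p − 11) + 120.
Solving gives q = 204 with buyers paying €39 and producers receiving €28 (the €11 wedge).
Quantity falls by |ΔQ| = |219 − 204| = 15.
DWL = ½ · t · |ΔQ| = ½ · 11 · 15 = €82.5.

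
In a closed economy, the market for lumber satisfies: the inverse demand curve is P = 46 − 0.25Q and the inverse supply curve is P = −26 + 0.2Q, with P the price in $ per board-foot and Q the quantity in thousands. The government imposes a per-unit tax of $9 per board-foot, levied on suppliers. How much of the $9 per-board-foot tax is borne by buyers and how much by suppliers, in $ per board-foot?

Buyers bear $5 per board-foot; suppliers bear $4 per board-foot.

Inverting to Q(P) form: Qd = 184 − 4P; Qs = 5P + 130.
Without the tax, 184 − 4P = 5P + 130 gives 9P = 54, so P* = $6 and Q* = 160.
With the tax collected from suppliers, supply shifts: Qs = 5(P − 9) + 130.
Solving gives Q = 140 with buyers paying $11 and suppliers receiving $2 (the $9 wedge).
Burden on buyers: $5; on suppliers: $4. (They sum to $9.)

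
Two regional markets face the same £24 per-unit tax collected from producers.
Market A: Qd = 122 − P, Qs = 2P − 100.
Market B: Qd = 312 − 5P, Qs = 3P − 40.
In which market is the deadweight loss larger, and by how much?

Market A: pre-tax P* = £74, Q* = 48; post-tax Q = 32; deadweight loss = £192.
Market B: pre-tax P* = £44, Q* = 92; post-tax Q = 47; deadweight loss = £540.
Difference: £192 vs £540 → market B is larger by £348.

Market B, by £348.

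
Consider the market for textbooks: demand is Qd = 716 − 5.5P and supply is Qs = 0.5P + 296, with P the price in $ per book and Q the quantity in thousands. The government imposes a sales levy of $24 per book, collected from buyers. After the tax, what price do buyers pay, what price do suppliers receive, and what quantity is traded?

Buyers pay $72; suppliers receive $48; quantity = 320.

Without the tax, 716 − 5.5P = 0.5P + 296 gives 6P = 420, so P* = $70 and Q* = 331.
With the tax collected from buyers, demand (in seller-price terms) shifts: Qd = 716 − 5.5(P + 24).
New equilibrium: buyers pay $72, suppliers receive $48, Q = 320. (Wedge: Pb − Ps = 24.)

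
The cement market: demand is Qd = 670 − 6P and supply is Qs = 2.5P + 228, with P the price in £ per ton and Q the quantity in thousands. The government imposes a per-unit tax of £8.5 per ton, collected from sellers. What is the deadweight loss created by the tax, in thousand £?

Deadweight loss = £63.75 thousand.

Without the tax, 670 − 6P = 2.5P + 228 gives 8.5P = 442, so P* = £52 and Q* = 358.
With the tax collected from sellers, supply shifts: Qs = 2.5(P − 8.5) + 228.
New equilibrium: buyers pay £54.5, sellers receive £46, Q = 343. (Wedge: Pb − Ps = 8.5.)
Quantity falls by |ΔQ| = |358 − 343| = 15.
DWL = ½ · t · |ΔQ| = ½ · 8.5 · 15 = £63.75.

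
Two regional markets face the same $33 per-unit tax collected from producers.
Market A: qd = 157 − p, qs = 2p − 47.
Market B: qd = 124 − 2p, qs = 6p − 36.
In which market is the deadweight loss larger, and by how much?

Market A: pre-tax p* = $68, q* = 89; post-tax q = 67; deadweight loss = $363.
Market B: pre-tax p* = $20, q* = 84; post-tax q = 34.5; deadweight loss = $816.75.
Difference: $363 vs $816.75 → market B is larger by $453.75.

Market B, by $453.75.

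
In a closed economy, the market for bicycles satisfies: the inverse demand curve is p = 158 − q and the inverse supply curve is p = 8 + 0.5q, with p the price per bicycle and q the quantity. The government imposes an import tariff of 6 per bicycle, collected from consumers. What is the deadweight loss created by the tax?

Inverting to q(p) form: qd = 158 − p; qs = 2p − 16.
Before the tax: set 158 − p = 2p − 16 → p* = 58, q* = 100.
With the tax collected from consumers, demand (in seller-price terms) shifts: qd = 158 − (p + 6).
New equilibrium: consumers pay 62, producers receive 56, q = 96. (Wedge: pb − ps = 6.)
Quantity falls by |ΔQ| = |100 − 96| = 4.
DWL = ½ · t · |ΔQ| = ½ · 6 · 4 = 12.

Deadweight loss = 12.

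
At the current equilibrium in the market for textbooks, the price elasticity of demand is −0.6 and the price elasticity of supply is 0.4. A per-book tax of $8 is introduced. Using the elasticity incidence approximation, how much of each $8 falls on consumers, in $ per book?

Consumers bear ≈ $3.2 per book.

Incidence ratio: consumers' share ≈ εs / (εs + |εd|) = 0.4 / (0.4 + 0.6) = 0.4.
So consumers bear ≈ 0.4 × $8 = $3.2; sellers bear $4.8.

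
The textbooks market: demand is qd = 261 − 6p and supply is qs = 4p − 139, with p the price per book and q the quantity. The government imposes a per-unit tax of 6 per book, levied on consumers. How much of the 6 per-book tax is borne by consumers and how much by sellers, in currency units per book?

Before the tax: set 261 − 6p = 4p − 139 → p* = 40, q* = 21.
With the tax collected from consumers, demand (in seller-price terms) shifts: qd = 261 − 6(p + 6).
Solving gives q = 6.6 with consumers paying 42.4 and sellers receiving 36.4 (the 6 wedge).
Burden on consumers: 2.4; on sellers: 3.6. (They sum to 6.)

Consumers bear 2.4 per book; sellers bear 3.6 per book.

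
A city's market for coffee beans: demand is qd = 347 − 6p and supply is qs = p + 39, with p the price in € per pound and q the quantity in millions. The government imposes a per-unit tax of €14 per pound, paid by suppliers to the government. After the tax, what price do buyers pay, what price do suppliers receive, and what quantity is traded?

Before the tax: set 347 − 6p = p + 39 → p* = €44, q* = 83.
With the tax collected from suppliers, supply shifts: qs = (p − 14) + 39.
New equilibrium: buyers pay €46, suppliers receive €32, q = 71. (Wedge: pb − ps = 14.)
The less price-elastic side of the market bears the larger share of a per-unit tax.

Buyers pay €46; suppliers receive €32; quantity = 71.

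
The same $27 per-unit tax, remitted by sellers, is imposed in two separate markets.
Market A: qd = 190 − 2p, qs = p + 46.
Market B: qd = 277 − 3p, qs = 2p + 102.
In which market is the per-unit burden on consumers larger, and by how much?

Market B, by $1.8.

Market A: pre-tax p* = $48, q* = 94; post-tax q = 76; per-unit burden on consumers = $9.
Market B: pre-tax p* = $35, q* = 172; post-tax q = 139.6; per-unit burden on consumers = $10.8.
Difference: $9 vs $10.8 → market B is larger by $1.8.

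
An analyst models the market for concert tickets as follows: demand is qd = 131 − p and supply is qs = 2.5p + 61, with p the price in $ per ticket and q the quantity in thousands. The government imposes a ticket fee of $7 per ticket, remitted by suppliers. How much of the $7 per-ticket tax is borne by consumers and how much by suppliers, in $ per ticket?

Without the tax, 131 − p = 2.5p + 61 gives 3.5p = 70, so p* = $20 and q* = 111.
With the tax collected from suppliers, supply shifts: qs = 2.5(p − 7) + 61.
New equilibrium: consumers pay $25, suppliers receive $18, q = 106. (Wedge: pb − ps = 7.)
Burden on consumers: $5; on suppliers: $2. (They sum to $7.)

Consumers bear $5 per ticket; suppliers bear $2 per ticket.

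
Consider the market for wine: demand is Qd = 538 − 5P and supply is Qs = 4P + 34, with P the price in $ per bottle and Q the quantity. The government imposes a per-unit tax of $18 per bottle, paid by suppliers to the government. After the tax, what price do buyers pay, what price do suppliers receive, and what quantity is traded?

Before the tax: set 538 − 5P = 4P + 34 → P* = $56, Q* = 258.
With the tax collected from suppliers, supply shifts: Qs = 4(P − 18) + 34.
New equilibrium: buyers pay $64, suppliers receive $46, Q = 218. (Wedge: Pb − Ps = 18.)

Buyers pay $64; suppliers receive $46; quantity = 218.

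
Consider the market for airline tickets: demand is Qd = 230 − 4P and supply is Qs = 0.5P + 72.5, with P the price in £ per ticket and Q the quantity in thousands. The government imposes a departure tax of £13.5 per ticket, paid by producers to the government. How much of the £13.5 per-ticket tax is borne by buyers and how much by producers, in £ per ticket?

Buyers bear £1.5 per ticket; producers bear £12 per ticket.

Without the tax, 230 − 4P = 0.5P + 72.5 gives 4.5P = 157.5, so P* = £35 and Q* = 90.
With the tax collected from producers, supply shifts: Qs = 0.5(P − 13.5) + 72.5.
New equilibrium: buyers pay £36.5, producers receive £23, Q = 84. (Wedge: Pb − Ps = 13.5.)
Burden on buyers: £1.5; on producers: £12. (They sum to £13.5.)
The less price-elastic side of the market bears the larger share of a per-unit tax.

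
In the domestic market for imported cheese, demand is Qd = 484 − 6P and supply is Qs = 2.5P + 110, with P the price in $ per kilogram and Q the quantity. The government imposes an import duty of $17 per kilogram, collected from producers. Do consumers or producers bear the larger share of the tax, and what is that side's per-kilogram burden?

Producers bear the larger share: $12 per kilogram.

Without the tax, 484 − 6P = 2.5P + 110 gives 8.5P = 374, so P* = $44 and Q* = 220.
With the tax collected from producers, supply shifts: Qs = 2.5(P − 17) + 110.
Solving gives Q = 190 with consumers paying $49 and producers receiving $32 (the $17 wedge).
Per-kilogram burden: consumers $5, producers $12.
Producers take the larger share because supply is less price-elastic here (demand slope 6 vs supply slope 2.5).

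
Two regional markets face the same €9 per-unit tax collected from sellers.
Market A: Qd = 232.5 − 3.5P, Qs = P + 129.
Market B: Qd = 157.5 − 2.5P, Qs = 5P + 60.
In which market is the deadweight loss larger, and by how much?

Market B, by €36.

Market A: pre-tax P* = €23, Q* = 152; post-tax Q = 145; deadweight loss = €31.5.
Market B: pre-tax P* = €13, Q* = 125; post-tax Q = 110; deadweight loss = €67.5.
Difference: €31.5 vs €67.5 → market B is larger by €36.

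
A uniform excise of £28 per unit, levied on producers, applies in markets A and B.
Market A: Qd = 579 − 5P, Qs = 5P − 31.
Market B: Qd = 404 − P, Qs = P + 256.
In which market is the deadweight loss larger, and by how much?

Market A: pre-tax P* = £61, Q* = 274; post-tax Q = 204; deadweight loss = £980.
Market B: pre-tax P* = £74, Q* = 330; post-tax Q = 316; deadweight loss = £196.
Difference: £980 vs £196 → market A is larger by £784.

Market A, by £784.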